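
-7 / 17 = -0.41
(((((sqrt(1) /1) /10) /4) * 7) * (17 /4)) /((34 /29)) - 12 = -3637 /320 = -11.37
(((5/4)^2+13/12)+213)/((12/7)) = 72457/576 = 125.79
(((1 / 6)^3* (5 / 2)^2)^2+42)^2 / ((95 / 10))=983039265850849 / 5293934641152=185.69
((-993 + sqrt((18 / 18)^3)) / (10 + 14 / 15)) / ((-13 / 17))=63240 / 533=118.65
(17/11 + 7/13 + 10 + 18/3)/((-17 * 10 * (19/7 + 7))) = -9051/826540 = -0.01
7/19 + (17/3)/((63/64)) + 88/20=188977/17955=10.53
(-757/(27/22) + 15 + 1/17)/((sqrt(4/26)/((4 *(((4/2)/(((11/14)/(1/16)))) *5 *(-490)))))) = 2368466450 *sqrt(26)/5049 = 2391930.41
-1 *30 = -30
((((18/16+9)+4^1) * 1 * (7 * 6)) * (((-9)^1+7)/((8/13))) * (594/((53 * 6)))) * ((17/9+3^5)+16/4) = -47507460/53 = -896367.17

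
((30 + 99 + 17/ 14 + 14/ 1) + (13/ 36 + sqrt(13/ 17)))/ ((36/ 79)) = 79 * sqrt(221)/ 612 + 2878207/ 9072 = 319.18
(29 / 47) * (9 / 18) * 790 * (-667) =-7640485 / 47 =-162563.51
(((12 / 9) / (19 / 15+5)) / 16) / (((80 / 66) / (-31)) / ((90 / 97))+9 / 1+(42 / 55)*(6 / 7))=0.00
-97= -97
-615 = -615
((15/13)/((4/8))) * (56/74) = 840/481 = 1.75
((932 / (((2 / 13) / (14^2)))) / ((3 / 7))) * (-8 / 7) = -9498944 / 3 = -3166314.67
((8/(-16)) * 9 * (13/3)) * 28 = -546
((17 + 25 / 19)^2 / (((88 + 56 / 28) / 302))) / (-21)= -2031856 / 37905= -53.60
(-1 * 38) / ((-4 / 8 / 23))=1748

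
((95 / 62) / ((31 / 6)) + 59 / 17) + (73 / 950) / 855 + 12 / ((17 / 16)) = 199860178601 / 13269728250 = 15.06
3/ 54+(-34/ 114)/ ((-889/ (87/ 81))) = 153005/ 2736342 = 0.06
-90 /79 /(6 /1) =-15 /79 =-0.19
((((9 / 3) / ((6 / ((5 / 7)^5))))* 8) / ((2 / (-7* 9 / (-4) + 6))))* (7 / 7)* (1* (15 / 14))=4078125 / 470596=8.67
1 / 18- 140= -2519 / 18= -139.94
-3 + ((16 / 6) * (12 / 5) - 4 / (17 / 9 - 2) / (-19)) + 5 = 618 / 95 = 6.51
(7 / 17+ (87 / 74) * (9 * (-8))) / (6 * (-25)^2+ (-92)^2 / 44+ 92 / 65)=-0.02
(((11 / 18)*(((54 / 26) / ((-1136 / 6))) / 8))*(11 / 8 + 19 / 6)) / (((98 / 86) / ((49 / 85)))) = -154671 / 80337920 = -0.00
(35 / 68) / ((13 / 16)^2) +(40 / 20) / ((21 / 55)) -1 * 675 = -40361705 / 60333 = -668.98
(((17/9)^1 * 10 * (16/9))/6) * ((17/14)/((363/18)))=23120/68607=0.34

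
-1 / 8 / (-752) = 1 / 6016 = 0.00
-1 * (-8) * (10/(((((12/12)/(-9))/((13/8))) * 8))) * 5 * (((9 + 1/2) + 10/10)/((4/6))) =-184275/16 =-11517.19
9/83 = 0.11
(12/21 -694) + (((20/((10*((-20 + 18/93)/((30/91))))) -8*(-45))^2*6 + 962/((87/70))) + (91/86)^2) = 390478624122529942967/502198823204988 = 777537.91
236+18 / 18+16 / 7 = 1675 / 7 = 239.29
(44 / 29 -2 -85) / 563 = -2479 / 16327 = -0.15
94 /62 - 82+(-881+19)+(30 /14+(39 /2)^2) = -486159 /868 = -560.09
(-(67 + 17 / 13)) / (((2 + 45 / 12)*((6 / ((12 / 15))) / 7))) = -16576 / 1495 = -11.09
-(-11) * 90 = 990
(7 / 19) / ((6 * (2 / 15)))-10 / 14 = -135 / 532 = -0.25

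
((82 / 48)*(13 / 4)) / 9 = 533 / 864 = 0.62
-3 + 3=0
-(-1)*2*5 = 10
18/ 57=6/ 19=0.32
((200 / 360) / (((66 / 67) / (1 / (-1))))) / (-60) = 67 / 7128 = 0.01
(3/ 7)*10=30/ 7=4.29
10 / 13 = 0.77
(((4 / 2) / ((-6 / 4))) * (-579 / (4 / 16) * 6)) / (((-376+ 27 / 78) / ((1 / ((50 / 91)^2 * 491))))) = -0.33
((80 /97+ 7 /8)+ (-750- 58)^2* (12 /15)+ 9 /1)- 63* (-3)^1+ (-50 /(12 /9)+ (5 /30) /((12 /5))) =2280509393 /4365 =522453.47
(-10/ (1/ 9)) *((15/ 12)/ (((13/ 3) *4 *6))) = -225/ 208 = -1.08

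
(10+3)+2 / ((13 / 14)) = 197 / 13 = 15.15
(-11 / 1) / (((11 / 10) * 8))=-5 / 4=-1.25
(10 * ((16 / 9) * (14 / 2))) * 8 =8960 / 9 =995.56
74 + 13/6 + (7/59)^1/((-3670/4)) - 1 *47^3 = -67392905549/649590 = -103746.83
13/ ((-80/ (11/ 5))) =-143/ 400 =-0.36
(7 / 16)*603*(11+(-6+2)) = 29547 / 16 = 1846.69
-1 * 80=-80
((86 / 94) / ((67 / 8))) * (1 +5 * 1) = 2064 / 3149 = 0.66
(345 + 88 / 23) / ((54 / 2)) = 8023 / 621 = 12.92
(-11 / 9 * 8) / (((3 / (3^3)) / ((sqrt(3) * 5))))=-440 * sqrt(3)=-762.10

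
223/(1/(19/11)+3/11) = 46607/178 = 261.84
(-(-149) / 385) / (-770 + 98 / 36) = -2682 / 5317235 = -0.00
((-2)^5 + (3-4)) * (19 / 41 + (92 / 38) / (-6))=-1540 / 779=-1.98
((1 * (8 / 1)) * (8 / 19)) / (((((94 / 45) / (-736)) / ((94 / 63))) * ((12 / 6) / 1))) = -117760 / 133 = -885.41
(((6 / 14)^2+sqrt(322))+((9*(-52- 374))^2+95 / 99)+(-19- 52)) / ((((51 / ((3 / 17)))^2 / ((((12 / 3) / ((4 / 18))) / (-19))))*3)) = -55.58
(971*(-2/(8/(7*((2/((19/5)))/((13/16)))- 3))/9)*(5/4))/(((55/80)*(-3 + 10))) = -1840045/171171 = -10.75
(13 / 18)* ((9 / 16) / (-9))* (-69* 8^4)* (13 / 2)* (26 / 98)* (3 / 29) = 3233984 / 1421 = 2275.85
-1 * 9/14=-9/14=-0.64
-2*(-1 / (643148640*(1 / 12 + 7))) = 1 / 2277818100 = 0.00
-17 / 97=-0.18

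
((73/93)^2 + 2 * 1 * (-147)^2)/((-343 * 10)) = -373797811/29666070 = -12.60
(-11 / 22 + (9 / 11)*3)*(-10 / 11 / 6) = -0.30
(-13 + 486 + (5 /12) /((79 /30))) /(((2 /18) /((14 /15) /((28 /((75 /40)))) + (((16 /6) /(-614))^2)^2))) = 53790057278914343 /202103149270752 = 266.15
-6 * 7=-42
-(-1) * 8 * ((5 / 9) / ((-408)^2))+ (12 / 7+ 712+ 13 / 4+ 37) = 988374833 / 1310904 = 753.96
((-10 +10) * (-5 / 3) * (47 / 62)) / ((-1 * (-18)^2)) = 0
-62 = -62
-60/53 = -1.13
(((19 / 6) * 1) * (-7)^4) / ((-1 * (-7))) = 6517 / 6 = 1086.17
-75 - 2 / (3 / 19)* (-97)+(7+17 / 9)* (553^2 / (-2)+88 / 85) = -207772201 / 153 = -1357988.24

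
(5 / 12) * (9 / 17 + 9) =135 / 34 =3.97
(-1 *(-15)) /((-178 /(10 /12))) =-25 /356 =-0.07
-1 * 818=-818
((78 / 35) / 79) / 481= 6 / 102305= 0.00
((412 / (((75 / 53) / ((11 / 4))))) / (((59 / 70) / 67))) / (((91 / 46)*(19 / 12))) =1480568144 / 72865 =20319.33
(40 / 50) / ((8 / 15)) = 3 / 2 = 1.50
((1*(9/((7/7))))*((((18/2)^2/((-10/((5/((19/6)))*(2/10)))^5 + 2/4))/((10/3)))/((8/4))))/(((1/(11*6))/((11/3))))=-64304361/77378092535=-0.00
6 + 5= 11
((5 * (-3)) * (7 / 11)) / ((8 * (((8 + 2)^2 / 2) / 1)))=-21 / 880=-0.02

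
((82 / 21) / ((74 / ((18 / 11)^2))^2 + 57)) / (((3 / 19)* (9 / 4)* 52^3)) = 63099 / 662510003246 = 0.00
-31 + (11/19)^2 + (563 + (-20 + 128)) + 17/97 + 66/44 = 44962559/70034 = 642.01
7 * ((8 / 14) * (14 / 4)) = 14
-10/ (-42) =5/ 21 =0.24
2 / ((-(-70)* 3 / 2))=2 / 105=0.02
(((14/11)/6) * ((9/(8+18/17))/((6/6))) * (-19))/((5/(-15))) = 2907/242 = 12.01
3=3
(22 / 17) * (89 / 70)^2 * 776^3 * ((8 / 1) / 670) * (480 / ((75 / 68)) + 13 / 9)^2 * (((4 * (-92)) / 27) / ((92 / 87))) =-74427027173006299230208 / 2594784375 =-28683318695028.87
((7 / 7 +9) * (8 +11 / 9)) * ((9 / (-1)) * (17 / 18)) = -7055 / 9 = -783.89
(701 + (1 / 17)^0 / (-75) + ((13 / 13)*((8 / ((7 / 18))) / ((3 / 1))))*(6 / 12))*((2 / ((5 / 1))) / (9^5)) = 739636 / 155003625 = 0.00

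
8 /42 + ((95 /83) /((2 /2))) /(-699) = 76691 /406119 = 0.19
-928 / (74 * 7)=-464 / 259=-1.79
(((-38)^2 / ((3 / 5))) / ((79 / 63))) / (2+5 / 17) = 859180 / 1027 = 836.59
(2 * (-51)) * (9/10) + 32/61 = -27839/305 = -91.28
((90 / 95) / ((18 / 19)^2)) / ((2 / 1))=19 / 36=0.53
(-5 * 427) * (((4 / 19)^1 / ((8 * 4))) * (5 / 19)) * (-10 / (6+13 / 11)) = 587125 / 114076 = 5.15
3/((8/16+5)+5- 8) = 6/5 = 1.20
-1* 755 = -755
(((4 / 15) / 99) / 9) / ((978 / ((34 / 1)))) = 68 / 6535485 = 0.00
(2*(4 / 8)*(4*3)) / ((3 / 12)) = 48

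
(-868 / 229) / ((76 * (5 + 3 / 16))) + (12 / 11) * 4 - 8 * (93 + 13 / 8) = -752.65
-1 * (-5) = 5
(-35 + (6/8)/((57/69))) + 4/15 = -38561/1140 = -33.83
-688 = -688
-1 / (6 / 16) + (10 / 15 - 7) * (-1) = 11 / 3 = 3.67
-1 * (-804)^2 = -646416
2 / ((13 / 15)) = 30 / 13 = 2.31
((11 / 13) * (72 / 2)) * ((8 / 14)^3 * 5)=126720 / 4459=28.42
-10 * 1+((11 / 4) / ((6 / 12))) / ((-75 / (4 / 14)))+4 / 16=-9.77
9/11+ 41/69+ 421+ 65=369946/759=487.41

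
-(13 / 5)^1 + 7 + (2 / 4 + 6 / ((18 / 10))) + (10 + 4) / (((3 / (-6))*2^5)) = 7.36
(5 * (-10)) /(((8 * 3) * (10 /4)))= -5 /6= -0.83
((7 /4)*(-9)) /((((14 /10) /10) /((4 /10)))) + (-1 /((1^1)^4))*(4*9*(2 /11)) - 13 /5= -2978 /55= -54.15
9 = 9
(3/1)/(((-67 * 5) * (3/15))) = -3/67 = -0.04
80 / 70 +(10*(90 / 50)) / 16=127 / 56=2.27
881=881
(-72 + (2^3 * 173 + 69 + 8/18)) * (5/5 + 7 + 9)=211361/9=23484.56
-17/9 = -1.89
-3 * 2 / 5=-6 / 5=-1.20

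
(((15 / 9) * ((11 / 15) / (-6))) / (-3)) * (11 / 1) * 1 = 121 / 162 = 0.75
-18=-18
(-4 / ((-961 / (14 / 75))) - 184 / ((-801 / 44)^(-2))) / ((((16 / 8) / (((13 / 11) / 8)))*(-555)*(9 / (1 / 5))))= 13826774054249 / 76668714540000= 0.18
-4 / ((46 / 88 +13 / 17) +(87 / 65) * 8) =-194480 / 583203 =-0.33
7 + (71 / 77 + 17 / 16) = 11069 / 1232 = 8.98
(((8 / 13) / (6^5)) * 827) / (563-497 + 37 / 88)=18194 / 18464355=0.00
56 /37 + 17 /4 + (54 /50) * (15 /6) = 6263 /740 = 8.46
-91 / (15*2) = -91 / 30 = -3.03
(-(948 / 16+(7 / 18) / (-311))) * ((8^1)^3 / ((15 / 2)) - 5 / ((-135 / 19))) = -6176442539 / 1511460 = -4086.41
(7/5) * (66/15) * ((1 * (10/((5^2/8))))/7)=352/125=2.82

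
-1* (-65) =65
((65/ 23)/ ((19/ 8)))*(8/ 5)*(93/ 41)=77376/ 17917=4.32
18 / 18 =1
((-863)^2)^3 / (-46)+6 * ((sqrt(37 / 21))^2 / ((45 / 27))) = -14458818917357791103 / 1610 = -8980632867924093.85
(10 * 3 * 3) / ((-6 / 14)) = -210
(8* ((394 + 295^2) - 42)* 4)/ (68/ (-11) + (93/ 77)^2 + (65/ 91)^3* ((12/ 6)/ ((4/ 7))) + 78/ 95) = -3149794056640/ 2958771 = -1064561.62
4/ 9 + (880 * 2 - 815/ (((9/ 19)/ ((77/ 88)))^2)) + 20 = -5186711/ 5184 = -1000.52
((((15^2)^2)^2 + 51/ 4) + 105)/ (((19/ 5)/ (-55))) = -2819179817025/ 76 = -37094471276.64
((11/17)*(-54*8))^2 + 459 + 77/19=431591198/5491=78599.74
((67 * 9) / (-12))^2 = 2525.06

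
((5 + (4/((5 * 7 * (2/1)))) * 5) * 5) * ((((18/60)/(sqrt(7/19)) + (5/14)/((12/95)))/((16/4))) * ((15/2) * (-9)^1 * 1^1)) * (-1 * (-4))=-3954375/784 - 14985 * sqrt(133)/196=-5925.56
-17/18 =-0.94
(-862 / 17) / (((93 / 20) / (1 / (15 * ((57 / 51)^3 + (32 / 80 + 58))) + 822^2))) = -51332417978783800 / 6966950013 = -7367989.99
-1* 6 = -6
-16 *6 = -96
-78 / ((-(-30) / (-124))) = 1612 / 5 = 322.40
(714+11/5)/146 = 3581/730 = 4.91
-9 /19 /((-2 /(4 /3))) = 6 /19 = 0.32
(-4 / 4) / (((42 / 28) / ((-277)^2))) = -153458 / 3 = -51152.67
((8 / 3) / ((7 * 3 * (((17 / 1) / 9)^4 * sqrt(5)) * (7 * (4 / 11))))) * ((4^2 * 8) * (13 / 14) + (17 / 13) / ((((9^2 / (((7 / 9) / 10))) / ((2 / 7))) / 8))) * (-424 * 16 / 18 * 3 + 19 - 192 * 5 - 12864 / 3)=-16548284818736 * sqrt(5) / 27931510425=-1324.78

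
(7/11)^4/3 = 2401/43923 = 0.05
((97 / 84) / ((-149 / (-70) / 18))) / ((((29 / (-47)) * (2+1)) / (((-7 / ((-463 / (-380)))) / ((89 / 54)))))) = 3274273800 / 178055447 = 18.39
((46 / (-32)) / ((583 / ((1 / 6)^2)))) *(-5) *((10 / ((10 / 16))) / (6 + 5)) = 115 / 230868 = 0.00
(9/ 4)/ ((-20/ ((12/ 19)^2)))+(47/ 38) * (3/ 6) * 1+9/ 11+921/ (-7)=-72372103/ 555940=-130.18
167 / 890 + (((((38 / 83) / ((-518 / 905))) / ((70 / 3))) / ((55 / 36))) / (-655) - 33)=-32.81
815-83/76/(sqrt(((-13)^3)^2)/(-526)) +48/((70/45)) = 494473409/584402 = 846.12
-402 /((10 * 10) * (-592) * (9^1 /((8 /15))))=67 /166500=0.00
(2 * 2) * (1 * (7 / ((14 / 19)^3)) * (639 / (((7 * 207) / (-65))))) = -31654285 / 15778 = -2006.23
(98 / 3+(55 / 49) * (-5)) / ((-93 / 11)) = -43747 / 13671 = -3.20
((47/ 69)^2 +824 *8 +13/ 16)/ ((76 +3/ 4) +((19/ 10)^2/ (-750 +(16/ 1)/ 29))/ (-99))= 85.91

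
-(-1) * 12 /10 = 6 /5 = 1.20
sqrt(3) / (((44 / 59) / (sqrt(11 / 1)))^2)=3481 *sqrt(3) / 176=34.26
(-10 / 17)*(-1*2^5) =320 / 17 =18.82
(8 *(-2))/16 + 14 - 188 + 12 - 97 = -260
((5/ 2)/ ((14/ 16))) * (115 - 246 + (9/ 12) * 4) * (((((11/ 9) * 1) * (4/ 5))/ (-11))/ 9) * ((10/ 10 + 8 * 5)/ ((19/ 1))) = 83968/ 10773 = 7.79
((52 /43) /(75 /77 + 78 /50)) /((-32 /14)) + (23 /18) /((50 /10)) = 0.05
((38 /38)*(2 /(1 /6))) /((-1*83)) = -12 /83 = -0.14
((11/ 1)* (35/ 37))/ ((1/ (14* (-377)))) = -2032030/ 37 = -54919.73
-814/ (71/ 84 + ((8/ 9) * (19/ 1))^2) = -1846152/ 648829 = -2.85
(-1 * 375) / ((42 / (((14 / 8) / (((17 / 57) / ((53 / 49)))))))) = -377625 / 6664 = -56.67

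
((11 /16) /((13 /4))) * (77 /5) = 847 /260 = 3.26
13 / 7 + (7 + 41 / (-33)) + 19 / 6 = 4981 / 462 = 10.78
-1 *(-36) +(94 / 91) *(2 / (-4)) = 35.48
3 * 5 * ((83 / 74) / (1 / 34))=21165 / 37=572.03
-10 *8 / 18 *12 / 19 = -160 / 57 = -2.81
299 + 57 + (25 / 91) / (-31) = 1004251 / 2821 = 355.99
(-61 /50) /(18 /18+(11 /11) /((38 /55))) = -1159 /2325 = -0.50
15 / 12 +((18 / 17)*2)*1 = 229 / 68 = 3.37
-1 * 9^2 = -81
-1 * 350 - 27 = -377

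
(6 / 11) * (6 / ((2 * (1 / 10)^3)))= 18000 / 11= 1636.36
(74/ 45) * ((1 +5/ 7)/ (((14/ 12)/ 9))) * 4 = 21312/ 245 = 86.99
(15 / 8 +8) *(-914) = -36103 / 4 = -9025.75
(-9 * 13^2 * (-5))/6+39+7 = 2627/2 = 1313.50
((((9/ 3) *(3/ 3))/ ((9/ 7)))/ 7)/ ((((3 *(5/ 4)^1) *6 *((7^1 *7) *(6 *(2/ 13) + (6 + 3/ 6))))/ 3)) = 52/ 425565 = 0.00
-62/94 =-31/47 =-0.66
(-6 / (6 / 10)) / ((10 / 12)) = -12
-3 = -3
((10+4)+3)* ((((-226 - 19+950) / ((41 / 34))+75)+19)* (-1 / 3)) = -473008 / 123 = -3845.59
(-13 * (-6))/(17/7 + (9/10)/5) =27300/913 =29.90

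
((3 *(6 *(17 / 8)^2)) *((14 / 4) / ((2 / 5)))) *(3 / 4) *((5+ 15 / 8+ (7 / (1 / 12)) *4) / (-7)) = -107018145 / 4096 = -26127.48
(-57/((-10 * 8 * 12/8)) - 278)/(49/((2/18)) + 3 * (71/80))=-22202/35493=-0.63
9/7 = 1.29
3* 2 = 6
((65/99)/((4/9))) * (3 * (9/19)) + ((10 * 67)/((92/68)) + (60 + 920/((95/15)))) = 13509205/19228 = 702.58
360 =360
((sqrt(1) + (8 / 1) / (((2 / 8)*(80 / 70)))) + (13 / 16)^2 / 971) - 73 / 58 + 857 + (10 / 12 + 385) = 27477605743 / 21626112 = 1270.58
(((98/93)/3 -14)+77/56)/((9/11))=-301345/20088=-15.00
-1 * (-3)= 3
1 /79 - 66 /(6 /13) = -11296 /79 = -142.99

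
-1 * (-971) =971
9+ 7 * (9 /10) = 153 /10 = 15.30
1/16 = 0.06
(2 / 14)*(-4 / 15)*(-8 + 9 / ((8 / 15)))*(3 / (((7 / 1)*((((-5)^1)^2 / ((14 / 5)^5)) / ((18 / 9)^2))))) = -3.99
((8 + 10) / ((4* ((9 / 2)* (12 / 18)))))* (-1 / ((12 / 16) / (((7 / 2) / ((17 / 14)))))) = -98 / 17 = -5.76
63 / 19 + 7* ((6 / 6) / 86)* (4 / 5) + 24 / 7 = 6.81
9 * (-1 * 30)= -270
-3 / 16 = -0.19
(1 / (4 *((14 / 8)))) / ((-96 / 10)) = -5 / 336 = -0.01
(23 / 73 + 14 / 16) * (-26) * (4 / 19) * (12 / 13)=-8340 / 1387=-6.01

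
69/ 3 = 23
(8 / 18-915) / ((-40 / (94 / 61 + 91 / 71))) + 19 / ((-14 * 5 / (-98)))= 91.14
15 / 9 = 5 / 3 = 1.67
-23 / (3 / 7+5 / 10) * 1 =-322 / 13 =-24.77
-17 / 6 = -2.83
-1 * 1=-1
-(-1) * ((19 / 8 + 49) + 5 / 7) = 2917 / 56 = 52.09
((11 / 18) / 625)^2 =121 / 126562500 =0.00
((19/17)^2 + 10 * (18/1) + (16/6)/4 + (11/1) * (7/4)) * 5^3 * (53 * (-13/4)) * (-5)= 300422516875/13872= 21656755.83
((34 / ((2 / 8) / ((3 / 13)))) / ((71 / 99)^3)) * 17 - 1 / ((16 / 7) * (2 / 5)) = 1445.33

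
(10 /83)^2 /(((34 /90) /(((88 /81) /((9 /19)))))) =836000 /9486153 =0.09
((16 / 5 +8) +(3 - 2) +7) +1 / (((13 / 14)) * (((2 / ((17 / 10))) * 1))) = 523 / 26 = 20.12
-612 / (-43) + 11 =1085 / 43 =25.23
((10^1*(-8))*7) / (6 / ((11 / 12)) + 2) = -3080 / 47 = -65.53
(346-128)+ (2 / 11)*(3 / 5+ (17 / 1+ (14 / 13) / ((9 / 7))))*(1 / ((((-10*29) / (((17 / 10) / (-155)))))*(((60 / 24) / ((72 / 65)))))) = 5692666123146 / 26113140625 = 218.00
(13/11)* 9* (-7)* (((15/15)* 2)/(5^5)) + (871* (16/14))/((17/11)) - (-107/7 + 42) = 2525301953/4090625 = 617.34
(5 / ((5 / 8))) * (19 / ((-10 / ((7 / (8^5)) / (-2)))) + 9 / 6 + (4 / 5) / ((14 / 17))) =11338659 / 573440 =19.77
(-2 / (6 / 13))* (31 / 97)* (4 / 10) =-806 / 1455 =-0.55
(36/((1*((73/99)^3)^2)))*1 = 33893285378436/151334226289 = 223.96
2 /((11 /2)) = 4 /11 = 0.36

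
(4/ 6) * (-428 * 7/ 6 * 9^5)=-19656756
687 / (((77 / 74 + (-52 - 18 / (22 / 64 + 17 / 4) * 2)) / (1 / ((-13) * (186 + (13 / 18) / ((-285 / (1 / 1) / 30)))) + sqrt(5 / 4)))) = 141990534 / 29371804085 - 415177 * sqrt(5) / 71065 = -13.06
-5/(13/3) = -15/13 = -1.15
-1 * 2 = -2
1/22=0.05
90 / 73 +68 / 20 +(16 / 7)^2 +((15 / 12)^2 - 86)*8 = -23810037 / 35770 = -665.64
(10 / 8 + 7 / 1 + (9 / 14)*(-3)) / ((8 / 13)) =2301 / 224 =10.27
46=46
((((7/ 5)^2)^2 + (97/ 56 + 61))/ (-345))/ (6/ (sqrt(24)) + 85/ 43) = -1703289211/ 10750372500 + 4308319769 * sqrt(6)/ 107503725000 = -0.06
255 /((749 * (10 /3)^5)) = 12393 /14980000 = 0.00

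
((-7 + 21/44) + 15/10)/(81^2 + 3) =-221/288816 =-0.00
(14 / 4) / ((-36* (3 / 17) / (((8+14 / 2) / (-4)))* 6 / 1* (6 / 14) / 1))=4165 / 5184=0.80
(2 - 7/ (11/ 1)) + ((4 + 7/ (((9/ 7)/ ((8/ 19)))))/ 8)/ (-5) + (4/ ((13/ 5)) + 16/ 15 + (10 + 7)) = 1017805/ 48906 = 20.81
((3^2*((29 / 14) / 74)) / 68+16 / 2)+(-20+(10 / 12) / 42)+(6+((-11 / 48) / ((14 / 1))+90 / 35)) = -4338547 / 1268064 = -3.42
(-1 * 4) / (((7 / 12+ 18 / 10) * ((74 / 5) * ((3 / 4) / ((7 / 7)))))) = -800 / 5291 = -0.15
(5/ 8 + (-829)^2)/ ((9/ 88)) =60477263/ 9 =6719695.89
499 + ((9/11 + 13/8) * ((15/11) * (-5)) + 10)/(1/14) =196401/484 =405.79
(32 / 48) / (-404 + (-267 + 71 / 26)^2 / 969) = -436696 / 217427135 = -0.00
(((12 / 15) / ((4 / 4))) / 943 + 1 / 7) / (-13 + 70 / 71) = -0.01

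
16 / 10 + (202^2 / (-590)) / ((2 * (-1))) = 10673 / 295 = 36.18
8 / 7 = 1.14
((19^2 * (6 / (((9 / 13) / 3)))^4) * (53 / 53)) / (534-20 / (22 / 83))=34897148 / 97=359764.41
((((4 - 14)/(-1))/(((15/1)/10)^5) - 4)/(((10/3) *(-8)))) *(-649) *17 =-1798379/1620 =-1110.11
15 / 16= 0.94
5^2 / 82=0.30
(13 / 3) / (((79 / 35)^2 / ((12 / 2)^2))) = 191100 / 6241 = 30.62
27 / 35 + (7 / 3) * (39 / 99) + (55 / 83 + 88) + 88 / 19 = 519026191 / 5464305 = 94.98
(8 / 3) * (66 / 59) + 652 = 38644 / 59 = 654.98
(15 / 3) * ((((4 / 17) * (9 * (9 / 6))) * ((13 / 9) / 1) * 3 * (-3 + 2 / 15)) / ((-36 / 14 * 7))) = 559 / 51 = 10.96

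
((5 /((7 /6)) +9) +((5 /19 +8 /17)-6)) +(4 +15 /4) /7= 82541 /9044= 9.13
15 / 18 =5 / 6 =0.83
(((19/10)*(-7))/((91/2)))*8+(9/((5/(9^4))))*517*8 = 634989296/13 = 48845330.46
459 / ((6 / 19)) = 1453.50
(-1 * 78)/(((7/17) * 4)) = -663/14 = -47.36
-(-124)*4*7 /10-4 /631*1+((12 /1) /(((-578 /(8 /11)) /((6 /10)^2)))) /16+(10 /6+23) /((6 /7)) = 375.97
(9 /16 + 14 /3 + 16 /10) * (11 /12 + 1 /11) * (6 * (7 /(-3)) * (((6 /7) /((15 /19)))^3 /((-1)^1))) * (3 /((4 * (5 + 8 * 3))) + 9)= 6776822321 /6090000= 1112.78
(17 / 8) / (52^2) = 17 / 21632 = 0.00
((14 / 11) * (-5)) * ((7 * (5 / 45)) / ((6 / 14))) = -3430 / 297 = -11.55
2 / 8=1 / 4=0.25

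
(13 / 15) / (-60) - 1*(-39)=35087 / 900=38.99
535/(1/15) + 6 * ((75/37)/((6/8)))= 297525/37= 8041.22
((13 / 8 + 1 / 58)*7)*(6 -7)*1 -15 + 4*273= 247197 / 232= 1065.50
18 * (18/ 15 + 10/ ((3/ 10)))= 3108/ 5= 621.60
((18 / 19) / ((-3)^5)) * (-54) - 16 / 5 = -284 / 95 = -2.99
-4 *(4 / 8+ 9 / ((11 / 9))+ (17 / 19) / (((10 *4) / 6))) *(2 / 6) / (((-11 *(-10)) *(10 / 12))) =-33431 / 287375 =-0.12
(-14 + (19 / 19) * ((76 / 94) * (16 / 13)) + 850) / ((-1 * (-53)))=511404 / 32383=15.79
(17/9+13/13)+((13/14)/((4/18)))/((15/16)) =2314/315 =7.35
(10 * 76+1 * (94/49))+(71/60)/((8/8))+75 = 2464019/2940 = 838.10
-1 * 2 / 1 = -2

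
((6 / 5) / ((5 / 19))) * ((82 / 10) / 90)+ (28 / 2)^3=5145779 / 1875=2744.42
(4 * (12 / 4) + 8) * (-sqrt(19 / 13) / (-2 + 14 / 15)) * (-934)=-35025 * sqrt(247) / 26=-21171.58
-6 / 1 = -6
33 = 33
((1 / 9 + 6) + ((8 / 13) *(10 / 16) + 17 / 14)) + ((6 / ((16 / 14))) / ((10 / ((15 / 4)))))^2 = 9716659 / 838656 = 11.59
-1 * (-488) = 488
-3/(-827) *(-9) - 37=-30626/827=-37.03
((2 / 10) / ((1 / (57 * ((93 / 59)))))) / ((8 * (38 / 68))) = 4743 / 1180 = 4.02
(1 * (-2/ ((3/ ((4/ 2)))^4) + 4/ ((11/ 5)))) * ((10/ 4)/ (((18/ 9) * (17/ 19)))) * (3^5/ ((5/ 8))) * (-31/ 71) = -4481112/ 13277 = -337.51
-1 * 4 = -4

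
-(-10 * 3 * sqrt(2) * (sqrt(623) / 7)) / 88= 15 * sqrt(1246) / 308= 1.72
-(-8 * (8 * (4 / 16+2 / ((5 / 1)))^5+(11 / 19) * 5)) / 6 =29054567 / 5700000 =5.10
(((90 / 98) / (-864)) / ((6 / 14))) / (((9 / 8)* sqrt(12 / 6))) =-5* sqrt(2) / 4536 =-0.00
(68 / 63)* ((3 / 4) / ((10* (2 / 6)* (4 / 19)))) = 323 / 280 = 1.15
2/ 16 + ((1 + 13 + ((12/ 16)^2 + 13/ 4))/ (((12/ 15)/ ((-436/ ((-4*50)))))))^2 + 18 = 38898329/ 16384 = 2374.17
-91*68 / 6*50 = -51566.67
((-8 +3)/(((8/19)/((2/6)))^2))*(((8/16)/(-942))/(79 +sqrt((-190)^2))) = 1805/291914496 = 0.00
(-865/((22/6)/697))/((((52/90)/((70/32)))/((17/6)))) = -1763852.86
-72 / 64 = -9 / 8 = -1.12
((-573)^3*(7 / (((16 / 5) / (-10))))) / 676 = 32923190475 / 5408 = 6087868.06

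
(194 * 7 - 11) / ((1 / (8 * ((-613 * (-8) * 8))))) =422764032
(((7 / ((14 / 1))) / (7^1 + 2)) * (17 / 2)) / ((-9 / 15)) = -85 / 108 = -0.79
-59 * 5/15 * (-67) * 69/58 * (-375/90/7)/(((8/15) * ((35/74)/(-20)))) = 73979.66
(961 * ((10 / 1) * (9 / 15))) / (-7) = -5766 / 7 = -823.71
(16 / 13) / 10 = 8 / 65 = 0.12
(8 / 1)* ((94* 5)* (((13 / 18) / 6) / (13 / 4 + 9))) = 48880 / 1323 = 36.95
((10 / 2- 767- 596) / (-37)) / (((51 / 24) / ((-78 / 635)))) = -847392 / 399415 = -2.12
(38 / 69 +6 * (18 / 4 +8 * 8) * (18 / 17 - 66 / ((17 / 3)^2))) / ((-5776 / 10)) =20391025 / 28794804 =0.71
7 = 7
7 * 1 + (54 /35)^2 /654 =7.00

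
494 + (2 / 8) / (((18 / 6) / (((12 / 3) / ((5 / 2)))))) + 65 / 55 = 81727 / 165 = 495.32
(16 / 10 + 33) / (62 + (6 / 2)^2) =173 / 355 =0.49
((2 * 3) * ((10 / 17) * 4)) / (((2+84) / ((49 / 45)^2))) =19208 / 98685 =0.19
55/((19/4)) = 220/19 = 11.58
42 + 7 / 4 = 175 / 4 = 43.75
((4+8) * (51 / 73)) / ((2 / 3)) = 918 / 73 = 12.58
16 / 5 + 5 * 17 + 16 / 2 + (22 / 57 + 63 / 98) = 387943 / 3990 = 97.23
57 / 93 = 19 / 31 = 0.61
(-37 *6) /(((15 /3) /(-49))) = 10878 /5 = 2175.60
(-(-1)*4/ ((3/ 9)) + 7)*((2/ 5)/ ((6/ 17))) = 323/ 15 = 21.53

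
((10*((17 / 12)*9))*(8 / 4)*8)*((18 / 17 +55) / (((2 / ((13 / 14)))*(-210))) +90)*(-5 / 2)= -44920055 / 98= -458367.91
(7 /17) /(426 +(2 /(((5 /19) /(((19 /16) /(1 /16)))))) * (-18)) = -35 /184722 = -0.00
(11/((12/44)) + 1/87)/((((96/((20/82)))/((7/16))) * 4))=6825/608768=0.01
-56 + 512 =456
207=207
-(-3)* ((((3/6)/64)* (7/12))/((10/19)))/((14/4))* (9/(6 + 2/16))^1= 171/15680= 0.01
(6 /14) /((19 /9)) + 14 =1889 /133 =14.20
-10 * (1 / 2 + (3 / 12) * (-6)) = 10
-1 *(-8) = 8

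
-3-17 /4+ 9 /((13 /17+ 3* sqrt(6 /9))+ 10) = -269633 /42340-867* sqrt(6) /10585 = -6.57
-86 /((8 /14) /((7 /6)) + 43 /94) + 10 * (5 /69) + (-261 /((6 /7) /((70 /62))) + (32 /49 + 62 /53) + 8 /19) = -397506866672371 /920982851502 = -431.61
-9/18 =-1/2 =-0.50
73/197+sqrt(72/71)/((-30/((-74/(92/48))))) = 73/197+888*sqrt(142)/8165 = 1.67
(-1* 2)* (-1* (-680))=-1360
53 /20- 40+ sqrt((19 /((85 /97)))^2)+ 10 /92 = -15.56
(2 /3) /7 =0.10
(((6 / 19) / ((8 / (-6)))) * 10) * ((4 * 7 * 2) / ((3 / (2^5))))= -26880 / 19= -1414.74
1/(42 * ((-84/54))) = -0.02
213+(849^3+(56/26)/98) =55688383844/91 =611960262.02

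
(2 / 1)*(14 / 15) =28 / 15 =1.87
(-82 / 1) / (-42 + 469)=-82 / 427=-0.19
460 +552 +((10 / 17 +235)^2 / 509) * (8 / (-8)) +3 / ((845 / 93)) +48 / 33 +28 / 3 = 3749463506222 / 4101911385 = 914.08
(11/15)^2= 121/225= 0.54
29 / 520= 0.06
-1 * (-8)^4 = -4096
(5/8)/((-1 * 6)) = -5/48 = -0.10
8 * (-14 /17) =-112 /17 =-6.59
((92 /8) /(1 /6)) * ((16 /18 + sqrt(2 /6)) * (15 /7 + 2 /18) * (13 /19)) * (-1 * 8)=-2717312 /3591 - 339664 * sqrt(3) /1197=-1248.19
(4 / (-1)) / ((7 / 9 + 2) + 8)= -36 / 97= -0.37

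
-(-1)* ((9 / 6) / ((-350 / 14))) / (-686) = 0.00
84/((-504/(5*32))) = -80/3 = -26.67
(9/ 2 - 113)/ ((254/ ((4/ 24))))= -217/ 3048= -0.07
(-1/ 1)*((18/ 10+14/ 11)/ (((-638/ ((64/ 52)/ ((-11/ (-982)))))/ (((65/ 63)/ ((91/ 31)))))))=3165968/ 17022159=0.19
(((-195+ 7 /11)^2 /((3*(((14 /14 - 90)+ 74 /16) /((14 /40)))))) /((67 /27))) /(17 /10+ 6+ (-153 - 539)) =127989232 /4160715075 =0.03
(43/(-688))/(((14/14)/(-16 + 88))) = -9/2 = -4.50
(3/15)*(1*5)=1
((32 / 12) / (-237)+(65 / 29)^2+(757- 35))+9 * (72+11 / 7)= 5814527968 / 4185657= 1389.16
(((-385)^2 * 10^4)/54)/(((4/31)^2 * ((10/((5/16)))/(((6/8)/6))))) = 6440078.17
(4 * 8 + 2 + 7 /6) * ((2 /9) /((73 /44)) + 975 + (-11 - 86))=60866537 /1971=30881.04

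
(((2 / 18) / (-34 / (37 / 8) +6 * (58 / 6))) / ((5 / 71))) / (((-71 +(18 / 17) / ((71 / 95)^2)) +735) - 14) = 225126019 / 4711137615000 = 0.00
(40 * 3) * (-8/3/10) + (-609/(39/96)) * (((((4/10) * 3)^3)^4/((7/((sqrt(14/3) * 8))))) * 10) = -32320864124928 * sqrt(42)/634765625 - 32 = -330017.01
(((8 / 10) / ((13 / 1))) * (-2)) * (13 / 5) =-8 / 25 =-0.32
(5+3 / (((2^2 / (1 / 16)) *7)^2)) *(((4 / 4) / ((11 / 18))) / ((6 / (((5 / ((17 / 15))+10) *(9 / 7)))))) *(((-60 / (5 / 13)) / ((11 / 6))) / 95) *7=-166848903 / 1053184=-158.42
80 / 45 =16 / 9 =1.78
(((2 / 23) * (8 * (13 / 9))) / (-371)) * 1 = -208 / 76797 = -0.00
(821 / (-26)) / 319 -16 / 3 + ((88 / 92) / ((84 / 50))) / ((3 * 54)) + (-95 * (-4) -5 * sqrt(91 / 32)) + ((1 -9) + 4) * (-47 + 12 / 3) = 88677394501 / 162243081 -5 * sqrt(182) / 8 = 538.14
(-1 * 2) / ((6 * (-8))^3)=1 / 55296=0.00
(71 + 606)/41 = 677/41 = 16.51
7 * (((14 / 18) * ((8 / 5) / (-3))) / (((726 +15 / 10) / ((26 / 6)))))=-10192 / 589275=-0.02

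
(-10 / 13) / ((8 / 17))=-1.63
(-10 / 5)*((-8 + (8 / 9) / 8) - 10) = 322 / 9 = 35.78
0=0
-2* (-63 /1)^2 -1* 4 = -7942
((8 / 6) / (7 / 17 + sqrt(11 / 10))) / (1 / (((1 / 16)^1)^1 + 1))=-10115 / 16134 + 4913*sqrt(110) / 32268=0.97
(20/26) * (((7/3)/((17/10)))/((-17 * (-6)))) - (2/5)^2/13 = -1654/845325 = -0.00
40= 40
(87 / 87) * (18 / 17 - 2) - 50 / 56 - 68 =-33241 / 476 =-69.83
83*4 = 332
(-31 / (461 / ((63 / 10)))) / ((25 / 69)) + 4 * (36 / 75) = 86523 / 115250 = 0.75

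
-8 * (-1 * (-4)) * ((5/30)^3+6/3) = -1732/27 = -64.15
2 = 2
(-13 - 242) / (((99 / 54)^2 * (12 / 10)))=-7650 / 121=-63.22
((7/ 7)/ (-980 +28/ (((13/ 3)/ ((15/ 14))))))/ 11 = -13/ 139150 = -0.00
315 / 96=105 / 32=3.28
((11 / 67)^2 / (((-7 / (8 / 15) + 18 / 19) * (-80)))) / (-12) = -2299 / 997096680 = -0.00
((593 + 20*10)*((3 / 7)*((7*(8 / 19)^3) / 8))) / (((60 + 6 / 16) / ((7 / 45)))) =406016 / 7099065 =0.06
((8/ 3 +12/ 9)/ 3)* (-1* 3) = -4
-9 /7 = -1.29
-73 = -73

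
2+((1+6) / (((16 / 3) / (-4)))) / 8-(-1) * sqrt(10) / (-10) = 1.03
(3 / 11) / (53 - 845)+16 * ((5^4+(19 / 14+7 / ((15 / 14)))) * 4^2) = 16467708893 / 101640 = 162019.96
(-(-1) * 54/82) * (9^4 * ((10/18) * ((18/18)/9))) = 10935/41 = 266.71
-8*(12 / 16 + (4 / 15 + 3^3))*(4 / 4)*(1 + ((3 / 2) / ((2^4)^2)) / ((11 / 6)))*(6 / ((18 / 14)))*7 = -46538485 / 6336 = -7345.09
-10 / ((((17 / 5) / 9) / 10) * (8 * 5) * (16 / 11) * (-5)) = 0.91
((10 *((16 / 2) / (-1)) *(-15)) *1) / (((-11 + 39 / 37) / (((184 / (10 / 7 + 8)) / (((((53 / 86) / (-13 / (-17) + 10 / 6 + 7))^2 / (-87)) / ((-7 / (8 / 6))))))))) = -2249173023215300 / 8929811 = -251872410.65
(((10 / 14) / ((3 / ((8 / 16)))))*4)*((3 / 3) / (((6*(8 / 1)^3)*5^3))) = 1 / 806400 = 0.00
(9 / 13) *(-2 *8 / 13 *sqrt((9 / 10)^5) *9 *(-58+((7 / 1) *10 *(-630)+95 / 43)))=74744184834 *sqrt(10) / 908375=260202.96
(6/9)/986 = 0.00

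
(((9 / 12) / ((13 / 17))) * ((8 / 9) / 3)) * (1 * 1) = 34 / 117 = 0.29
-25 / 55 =-5 / 11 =-0.45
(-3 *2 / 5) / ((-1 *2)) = 0.60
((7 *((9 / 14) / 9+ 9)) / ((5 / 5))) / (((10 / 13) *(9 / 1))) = 1651 / 180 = 9.17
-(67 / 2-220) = 373 / 2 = 186.50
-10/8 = -1.25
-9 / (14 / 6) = -27 / 7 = -3.86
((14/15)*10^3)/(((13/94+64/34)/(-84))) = -125283200/3229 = -38799.38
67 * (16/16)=67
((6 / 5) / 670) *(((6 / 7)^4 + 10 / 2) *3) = 119709 / 4021675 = 0.03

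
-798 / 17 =-46.94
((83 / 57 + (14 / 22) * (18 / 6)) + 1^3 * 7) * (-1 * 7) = -45493 / 627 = -72.56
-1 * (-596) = 596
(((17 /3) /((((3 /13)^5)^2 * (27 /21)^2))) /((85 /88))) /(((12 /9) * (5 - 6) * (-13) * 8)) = 5715825162047 /95659380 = 59751.85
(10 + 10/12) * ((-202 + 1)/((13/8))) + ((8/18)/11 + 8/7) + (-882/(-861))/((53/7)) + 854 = -729876452/1505889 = -484.68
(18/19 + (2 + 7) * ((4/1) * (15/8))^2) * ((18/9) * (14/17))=269829/323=835.38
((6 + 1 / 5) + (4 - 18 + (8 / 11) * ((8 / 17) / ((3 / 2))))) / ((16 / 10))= -21239 / 4488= -4.73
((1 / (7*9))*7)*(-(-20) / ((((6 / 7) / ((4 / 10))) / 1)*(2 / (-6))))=-28 / 9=-3.11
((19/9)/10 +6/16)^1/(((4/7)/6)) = 1477/240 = 6.15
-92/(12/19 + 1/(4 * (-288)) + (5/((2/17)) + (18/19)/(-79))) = -2.13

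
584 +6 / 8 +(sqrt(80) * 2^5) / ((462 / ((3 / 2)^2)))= 48 * sqrt(5) / 77 +2339 / 4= 586.14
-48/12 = -4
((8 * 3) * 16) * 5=1920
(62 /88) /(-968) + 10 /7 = 425703 /298144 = 1.43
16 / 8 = 2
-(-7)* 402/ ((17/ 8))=22512/ 17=1324.24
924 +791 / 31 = 29435 / 31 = 949.52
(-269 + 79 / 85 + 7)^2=492440481 / 7225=68157.85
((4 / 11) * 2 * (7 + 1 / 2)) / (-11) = -60 / 121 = -0.50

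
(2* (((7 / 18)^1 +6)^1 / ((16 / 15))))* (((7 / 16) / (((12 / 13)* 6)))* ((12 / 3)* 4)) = 52325 / 3456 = 15.14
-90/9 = -10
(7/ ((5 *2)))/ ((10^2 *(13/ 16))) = 14/ 1625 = 0.01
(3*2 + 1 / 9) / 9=55 / 81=0.68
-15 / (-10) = 3 / 2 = 1.50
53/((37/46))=2438/37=65.89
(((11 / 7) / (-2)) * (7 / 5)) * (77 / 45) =-847 / 450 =-1.88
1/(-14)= -1/14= -0.07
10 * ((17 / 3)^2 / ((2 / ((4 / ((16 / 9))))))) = 1445 / 4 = 361.25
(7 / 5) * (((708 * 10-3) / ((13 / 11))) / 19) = 544929 / 1235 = 441.24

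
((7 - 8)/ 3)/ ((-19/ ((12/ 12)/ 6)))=1/ 342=0.00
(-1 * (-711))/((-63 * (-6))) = 79/42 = 1.88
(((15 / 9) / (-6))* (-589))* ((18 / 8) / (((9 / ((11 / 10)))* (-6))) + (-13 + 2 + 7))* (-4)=571919 / 216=2647.77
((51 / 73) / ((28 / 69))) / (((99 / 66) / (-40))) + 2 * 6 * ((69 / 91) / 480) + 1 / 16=-24355111 / 531440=-45.83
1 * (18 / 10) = 9 / 5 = 1.80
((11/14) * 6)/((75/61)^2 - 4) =-122793/64813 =-1.89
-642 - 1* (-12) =-630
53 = 53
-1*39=-39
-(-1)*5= 5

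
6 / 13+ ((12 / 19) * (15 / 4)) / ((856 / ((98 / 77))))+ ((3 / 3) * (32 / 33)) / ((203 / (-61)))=122993831 / 708191484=0.17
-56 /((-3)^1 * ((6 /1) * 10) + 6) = 28 /87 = 0.32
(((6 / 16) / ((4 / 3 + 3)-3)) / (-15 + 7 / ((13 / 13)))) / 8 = -9 / 2048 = -0.00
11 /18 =0.61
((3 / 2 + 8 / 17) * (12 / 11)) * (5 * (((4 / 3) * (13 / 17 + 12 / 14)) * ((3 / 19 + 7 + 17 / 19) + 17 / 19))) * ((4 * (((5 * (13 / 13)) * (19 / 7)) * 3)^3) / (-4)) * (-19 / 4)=29934133537500 / 448987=66670379.18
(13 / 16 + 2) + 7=157 / 16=9.81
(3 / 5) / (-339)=-0.00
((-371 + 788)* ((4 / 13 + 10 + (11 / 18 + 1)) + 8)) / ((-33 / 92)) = -29802434 / 1287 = -23156.51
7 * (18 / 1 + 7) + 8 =183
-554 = -554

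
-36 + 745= 709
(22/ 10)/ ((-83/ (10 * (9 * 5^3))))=-24750/ 83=-298.19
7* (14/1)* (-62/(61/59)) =-358484/61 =-5876.79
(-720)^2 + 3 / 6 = 1036801 / 2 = 518400.50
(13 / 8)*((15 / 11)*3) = 585 / 88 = 6.65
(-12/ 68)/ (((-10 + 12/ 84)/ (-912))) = -6384/ 391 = -16.33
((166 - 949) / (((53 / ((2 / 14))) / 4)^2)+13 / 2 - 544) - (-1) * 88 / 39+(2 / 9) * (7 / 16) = -68955690185 / 128831976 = -535.24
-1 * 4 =-4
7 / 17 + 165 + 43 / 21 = 59783 / 357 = 167.46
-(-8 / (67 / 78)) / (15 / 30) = 1248 / 67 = 18.63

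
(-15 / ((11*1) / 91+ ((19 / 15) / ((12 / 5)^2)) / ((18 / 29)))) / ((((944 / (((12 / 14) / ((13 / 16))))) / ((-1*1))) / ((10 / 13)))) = 6998400 / 257896847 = 0.03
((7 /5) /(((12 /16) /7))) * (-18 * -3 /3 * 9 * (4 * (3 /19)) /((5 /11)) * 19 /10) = 5588.35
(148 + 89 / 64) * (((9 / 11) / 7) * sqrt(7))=86049 * sqrt(7) / 4928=46.20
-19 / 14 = -1.36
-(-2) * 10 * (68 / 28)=340 / 7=48.57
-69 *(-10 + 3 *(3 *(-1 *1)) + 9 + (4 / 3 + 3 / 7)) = 3979 / 7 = 568.43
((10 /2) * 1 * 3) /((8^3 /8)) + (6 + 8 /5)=2507 /320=7.83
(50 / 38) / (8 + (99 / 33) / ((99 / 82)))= 825 / 6574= 0.13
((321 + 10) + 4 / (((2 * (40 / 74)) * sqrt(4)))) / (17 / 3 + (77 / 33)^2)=59913 / 2000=29.96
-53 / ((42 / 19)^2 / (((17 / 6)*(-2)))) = 325261 / 5292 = 61.46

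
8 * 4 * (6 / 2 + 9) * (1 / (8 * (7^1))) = 6.86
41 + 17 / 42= 1739 / 42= 41.40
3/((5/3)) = 1.80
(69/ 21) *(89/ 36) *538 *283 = 1236761.66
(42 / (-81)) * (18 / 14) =-0.67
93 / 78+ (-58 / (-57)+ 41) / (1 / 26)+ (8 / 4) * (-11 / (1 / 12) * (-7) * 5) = 15314467 / 1482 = 10333.65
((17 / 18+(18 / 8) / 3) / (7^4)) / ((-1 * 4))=-61 / 345744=-0.00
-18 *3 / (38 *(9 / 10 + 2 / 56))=-3780 / 2489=-1.52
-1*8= -8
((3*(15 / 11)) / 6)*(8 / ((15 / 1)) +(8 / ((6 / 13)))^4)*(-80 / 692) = -365582960 / 51381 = -7115.14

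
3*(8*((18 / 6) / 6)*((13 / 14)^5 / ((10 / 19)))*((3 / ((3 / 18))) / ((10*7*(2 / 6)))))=571419927 / 47059600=12.14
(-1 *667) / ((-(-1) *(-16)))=667 / 16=41.69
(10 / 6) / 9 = 5 / 27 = 0.19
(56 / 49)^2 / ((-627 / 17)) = -1088 / 30723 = -0.04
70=70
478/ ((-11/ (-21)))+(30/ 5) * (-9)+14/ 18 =85073/ 99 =859.32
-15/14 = -1.07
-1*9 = -9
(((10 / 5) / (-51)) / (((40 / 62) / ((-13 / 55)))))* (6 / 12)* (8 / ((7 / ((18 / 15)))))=1612 / 163625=0.01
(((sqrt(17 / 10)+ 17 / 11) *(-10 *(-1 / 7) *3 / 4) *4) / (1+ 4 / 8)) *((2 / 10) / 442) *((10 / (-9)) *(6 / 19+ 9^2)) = -10300 / 57057 - 1030 *sqrt(170) / 88179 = -0.33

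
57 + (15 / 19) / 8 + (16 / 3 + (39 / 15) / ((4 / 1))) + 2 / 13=1874311 / 29640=63.24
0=0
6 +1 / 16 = 97 / 16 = 6.06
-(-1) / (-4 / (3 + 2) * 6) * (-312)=65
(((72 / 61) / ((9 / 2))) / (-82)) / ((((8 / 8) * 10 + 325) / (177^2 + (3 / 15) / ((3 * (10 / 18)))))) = -0.30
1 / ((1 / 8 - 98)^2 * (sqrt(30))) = 32 * sqrt(30) / 9196335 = 0.00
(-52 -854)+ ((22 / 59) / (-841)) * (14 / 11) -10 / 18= -404841673 / 446571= -906.56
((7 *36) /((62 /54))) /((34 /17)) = 3402 /31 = 109.74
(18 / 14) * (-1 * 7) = -9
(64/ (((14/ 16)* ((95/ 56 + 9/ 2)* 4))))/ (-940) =-256/ 81545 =-0.00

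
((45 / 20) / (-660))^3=-27 / 681472000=-0.00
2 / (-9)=-2 / 9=-0.22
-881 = -881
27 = 27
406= 406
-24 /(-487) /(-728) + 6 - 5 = 44314 /44317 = 1.00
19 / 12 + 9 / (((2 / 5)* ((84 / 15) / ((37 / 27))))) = 397 / 56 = 7.09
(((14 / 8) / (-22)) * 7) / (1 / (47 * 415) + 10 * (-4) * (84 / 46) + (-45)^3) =21982135 / 3600327302176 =0.00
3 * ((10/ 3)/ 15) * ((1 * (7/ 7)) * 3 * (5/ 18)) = 5/ 9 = 0.56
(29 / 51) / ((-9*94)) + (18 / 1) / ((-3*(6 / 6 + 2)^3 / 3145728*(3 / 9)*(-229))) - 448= 8709.87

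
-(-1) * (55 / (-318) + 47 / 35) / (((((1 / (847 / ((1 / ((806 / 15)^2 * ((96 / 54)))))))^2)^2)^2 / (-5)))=-33566349791447714625111134492737217542933074967011341120560008781268507857050927104 / 44957002262488207855224609375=-746632295353358782486769100000000000000000000000000000.00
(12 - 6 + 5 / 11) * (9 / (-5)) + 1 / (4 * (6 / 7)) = -14951 / 1320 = -11.33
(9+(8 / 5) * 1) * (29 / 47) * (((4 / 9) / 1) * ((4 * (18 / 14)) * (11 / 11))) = 24592 / 1645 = 14.95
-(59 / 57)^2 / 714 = -3481 / 2319786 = -0.00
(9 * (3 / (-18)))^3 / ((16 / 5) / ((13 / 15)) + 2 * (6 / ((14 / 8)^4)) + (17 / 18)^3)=-614365479 / 1058382557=-0.58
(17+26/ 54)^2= 222784/ 729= 305.60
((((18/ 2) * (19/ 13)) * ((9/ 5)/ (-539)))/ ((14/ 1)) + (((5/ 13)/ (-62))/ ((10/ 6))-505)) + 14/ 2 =-3786144462/ 7602595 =-498.01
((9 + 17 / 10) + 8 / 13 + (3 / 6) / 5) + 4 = 1002 / 65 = 15.42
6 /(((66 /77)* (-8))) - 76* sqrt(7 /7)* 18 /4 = -2743 /8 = -342.88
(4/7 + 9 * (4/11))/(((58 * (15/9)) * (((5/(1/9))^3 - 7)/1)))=222/508666235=0.00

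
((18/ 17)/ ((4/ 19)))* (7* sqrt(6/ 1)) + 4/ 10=2/ 5 + 1197* sqrt(6)/ 34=86.64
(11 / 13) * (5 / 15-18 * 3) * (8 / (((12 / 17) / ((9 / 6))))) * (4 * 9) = -361284 / 13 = -27791.08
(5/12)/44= 5/528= 0.01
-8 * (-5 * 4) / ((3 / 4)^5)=163840 / 243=674.24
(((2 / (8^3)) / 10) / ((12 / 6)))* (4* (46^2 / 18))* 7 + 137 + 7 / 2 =812983 / 5760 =141.14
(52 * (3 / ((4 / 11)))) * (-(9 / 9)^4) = -429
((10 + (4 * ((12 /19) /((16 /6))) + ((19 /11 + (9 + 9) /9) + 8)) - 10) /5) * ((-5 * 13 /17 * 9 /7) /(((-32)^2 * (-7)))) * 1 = 309933 /178275328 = 0.00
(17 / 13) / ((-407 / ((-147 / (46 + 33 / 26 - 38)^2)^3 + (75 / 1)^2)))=-18719181338009839209 / 1036668773623528331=-18.06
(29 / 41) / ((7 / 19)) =551 / 287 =1.92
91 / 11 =8.27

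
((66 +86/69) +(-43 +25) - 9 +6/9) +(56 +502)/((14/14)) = 13775/23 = 598.91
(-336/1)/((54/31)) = -1736/9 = -192.89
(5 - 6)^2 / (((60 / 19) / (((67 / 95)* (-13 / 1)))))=-871 / 300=-2.90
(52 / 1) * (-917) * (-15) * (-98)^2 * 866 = 5948863196640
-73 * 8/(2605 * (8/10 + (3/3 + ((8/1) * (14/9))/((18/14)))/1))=-47304/2422129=-0.02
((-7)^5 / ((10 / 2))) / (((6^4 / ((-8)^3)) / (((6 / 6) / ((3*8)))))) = 67228 / 1215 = 55.33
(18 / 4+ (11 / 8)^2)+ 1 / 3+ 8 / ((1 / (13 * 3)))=61195 / 192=318.72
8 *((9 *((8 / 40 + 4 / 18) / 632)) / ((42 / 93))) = 589 / 5530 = 0.11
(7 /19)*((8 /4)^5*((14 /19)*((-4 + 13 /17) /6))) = -86240 /18411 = -4.68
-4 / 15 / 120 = -1 / 450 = -0.00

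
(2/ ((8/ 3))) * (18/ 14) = 27/ 28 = 0.96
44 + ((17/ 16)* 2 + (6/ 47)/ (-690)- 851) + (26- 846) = -70259603/ 43240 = -1624.88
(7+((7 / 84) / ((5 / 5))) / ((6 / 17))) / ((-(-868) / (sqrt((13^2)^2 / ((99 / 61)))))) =88049 * sqrt(671) / 2062368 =1.11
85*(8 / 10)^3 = 43.52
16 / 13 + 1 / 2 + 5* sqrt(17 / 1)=45 / 26 + 5* sqrt(17)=22.35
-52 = -52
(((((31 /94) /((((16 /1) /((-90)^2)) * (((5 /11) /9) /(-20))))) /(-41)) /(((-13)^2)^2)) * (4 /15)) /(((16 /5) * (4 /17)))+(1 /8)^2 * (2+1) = 235544691 /3522371008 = 0.07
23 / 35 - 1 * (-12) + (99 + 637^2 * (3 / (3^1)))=14205823 / 35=405880.66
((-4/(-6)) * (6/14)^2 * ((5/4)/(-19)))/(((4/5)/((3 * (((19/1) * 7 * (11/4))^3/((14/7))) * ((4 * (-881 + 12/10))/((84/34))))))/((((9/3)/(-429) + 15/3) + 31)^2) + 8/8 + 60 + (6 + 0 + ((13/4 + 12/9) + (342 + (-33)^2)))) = -0.00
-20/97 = -0.21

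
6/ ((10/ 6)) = 18/ 5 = 3.60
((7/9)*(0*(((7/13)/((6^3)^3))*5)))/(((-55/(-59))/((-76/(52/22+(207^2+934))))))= 0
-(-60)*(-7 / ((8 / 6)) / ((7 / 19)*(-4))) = 855 / 4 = 213.75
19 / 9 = 2.11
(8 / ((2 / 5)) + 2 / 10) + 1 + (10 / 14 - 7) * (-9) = 77.77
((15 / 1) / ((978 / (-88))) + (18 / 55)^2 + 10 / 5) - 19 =-8994963 / 493075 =-18.24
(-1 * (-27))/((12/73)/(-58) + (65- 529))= -57159/982294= -0.06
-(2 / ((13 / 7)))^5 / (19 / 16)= -8605184 / 7054567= -1.22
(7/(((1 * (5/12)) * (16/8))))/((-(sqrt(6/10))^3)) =-14 * sqrt(15)/3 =-18.07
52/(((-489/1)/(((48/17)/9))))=-832/24939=-0.03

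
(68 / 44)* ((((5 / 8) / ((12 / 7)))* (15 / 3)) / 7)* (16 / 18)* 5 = 2125 / 1188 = 1.79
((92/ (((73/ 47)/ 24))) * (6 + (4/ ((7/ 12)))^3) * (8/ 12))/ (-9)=-34584.17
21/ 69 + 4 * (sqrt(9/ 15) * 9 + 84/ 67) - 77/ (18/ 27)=-339577/ 3082 + 36 * sqrt(15)/ 5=-82.30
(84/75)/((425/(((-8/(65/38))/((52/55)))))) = -23408/1795625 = -0.01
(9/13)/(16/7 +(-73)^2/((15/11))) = 945/5337449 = 0.00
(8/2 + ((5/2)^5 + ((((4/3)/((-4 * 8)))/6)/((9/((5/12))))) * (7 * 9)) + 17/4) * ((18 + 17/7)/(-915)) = -26164853/11067840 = -2.36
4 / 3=1.33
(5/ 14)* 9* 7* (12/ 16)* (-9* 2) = -1215/ 4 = -303.75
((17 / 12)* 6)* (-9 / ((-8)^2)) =-1.20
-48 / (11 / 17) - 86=-1762 / 11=-160.18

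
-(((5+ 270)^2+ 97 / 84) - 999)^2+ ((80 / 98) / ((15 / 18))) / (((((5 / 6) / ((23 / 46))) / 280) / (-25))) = -39296390510161 / 7056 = -5569216342.14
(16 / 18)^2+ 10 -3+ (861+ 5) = 70777 / 81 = 873.79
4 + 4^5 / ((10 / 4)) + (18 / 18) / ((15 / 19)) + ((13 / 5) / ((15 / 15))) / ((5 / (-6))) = 30881 / 75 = 411.75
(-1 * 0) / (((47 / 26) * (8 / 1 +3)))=0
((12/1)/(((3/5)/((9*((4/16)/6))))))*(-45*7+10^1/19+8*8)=-1878.55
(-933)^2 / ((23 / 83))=72250587 / 23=3141329.87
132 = 132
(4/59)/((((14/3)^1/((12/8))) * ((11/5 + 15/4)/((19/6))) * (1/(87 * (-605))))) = -30001950/49147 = -610.45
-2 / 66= -1 / 33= -0.03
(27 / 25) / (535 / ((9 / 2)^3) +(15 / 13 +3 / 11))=2814669 / 19018900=0.15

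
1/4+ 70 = 281/4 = 70.25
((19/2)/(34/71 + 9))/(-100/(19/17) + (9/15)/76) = -256310/22879981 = -0.01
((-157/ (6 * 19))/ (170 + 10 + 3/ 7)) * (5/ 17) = -0.00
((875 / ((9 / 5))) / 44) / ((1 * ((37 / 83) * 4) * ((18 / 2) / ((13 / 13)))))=363125 / 527472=0.69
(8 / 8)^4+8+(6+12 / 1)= 27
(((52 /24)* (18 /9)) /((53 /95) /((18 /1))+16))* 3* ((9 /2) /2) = 100035 /54826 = 1.82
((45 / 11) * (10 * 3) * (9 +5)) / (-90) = -210 / 11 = -19.09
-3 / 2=-1.50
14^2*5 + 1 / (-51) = 49979 / 51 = 979.98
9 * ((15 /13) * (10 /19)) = 1350 /247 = 5.47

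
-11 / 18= -0.61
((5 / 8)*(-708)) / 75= -59 / 10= -5.90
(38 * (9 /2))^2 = 29241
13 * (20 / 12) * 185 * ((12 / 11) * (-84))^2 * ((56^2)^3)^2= 3873835891476830111216644915200 / 121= 32015172656833306704269790000.00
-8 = -8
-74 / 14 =-37 / 7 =-5.29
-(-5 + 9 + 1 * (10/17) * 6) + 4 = -60/17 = -3.53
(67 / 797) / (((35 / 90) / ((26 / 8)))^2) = 917163 / 156212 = 5.87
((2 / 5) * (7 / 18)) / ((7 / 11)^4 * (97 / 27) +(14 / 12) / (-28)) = 2459688 / 8657035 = 0.28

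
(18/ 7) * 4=72/ 7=10.29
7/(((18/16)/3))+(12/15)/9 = 844/45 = 18.76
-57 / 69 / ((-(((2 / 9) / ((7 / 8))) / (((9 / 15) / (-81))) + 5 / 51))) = -6783 / 280715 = -0.02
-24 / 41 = -0.59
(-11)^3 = -1331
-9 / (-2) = 9 / 2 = 4.50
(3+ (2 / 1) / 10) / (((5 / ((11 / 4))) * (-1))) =-44 / 25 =-1.76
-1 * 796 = -796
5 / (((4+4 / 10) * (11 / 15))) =375 / 242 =1.55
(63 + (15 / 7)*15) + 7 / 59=39343 / 413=95.26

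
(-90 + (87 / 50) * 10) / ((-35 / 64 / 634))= 14729088 / 175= 84166.22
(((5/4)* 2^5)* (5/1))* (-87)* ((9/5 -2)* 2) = 6960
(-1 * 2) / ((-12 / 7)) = 7 / 6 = 1.17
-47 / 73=-0.64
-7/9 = -0.78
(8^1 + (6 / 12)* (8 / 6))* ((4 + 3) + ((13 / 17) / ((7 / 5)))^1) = 23348 / 357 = 65.40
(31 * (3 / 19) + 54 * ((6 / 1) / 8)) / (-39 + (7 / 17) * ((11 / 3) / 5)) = -439875 / 374984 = -1.17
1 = 1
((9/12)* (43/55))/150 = 43/11000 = 0.00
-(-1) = 1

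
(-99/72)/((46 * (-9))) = 11/3312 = 0.00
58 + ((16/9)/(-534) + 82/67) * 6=3505706/53667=65.32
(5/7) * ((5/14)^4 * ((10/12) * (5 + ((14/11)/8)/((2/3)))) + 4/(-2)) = -195633355/141985536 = -1.38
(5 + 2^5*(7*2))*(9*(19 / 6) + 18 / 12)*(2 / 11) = 27180 / 11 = 2470.91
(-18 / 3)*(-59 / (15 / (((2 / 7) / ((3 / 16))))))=3776 / 105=35.96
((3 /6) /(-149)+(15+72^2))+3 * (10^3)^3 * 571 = 510474001549301 /298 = 1713000005199.00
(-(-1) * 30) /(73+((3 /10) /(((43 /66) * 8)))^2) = 88752000 /215973001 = 0.41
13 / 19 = 0.68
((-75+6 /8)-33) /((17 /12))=-1287 /17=-75.71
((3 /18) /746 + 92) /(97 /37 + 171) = 208717 /393888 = 0.53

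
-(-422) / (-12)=-211 / 6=-35.17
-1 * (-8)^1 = 8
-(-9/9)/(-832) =-0.00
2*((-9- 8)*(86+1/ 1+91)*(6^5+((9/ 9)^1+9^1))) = -47120872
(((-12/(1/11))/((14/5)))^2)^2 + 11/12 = 142310546411/28812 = 4939280.38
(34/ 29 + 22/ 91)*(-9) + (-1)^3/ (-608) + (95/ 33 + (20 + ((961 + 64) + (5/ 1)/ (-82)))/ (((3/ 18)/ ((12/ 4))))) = 18799.06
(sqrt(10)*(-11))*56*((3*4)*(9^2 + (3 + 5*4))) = -768768*sqrt(10) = -2431057.87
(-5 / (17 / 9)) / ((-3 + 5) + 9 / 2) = -90 / 221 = -0.41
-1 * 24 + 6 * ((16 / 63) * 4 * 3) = -40 / 7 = -5.71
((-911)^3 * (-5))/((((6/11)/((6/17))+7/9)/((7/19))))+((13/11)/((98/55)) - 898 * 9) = 12836558233670/21413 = 599475002.74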